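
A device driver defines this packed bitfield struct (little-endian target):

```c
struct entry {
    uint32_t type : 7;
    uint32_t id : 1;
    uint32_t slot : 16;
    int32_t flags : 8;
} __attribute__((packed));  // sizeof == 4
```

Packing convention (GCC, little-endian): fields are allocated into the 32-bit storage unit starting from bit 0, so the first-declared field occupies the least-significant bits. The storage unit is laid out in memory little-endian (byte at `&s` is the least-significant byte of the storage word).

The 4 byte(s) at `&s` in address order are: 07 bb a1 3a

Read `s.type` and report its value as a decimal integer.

7

[0]=0x07 [1]=0xbb [2]=0xa1 [3]=0x3a (little-endian) → word 0x3aa1bb07
type:7 @ bit 0 → (0x3aa1bb07>>0)&0x7f = 0x7  ←
id:1 @ bit 7 → (0x3aa1bb07>>7)&0x1 = 0x0
slot:16 @ bit 8 → (0x3aa1bb07>>8)&0xffff = 0xa1bb
flags:8 @ bit 24 → (0x3aa1bb07>>24)&0xff = 0x3a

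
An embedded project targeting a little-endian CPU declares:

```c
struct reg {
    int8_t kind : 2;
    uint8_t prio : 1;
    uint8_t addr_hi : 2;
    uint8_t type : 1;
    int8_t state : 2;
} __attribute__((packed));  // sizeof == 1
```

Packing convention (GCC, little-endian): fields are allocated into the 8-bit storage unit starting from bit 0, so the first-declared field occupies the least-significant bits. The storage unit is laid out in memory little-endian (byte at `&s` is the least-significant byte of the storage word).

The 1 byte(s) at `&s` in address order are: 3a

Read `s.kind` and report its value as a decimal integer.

[0]=0x3a (little-endian) → word 0x3a
kind:2 @ bit 0 → (0x3a>>0)&0x3 = 0x2  ←
prio:1 @ bit 2 → (0x3a>>2)&0x1 = 0x0
addr_hi:2 @ bit 3 → (0x3a>>3)&0x3 = 0x3
type:1 @ bit 5 → (0x3a>>5)&0x1 = 0x1
state:2 @ bit 6 → (0x3a>>6)&0x3 = 0x0
kind signed 2b, MSB=1: 2 - 4 = -2

-2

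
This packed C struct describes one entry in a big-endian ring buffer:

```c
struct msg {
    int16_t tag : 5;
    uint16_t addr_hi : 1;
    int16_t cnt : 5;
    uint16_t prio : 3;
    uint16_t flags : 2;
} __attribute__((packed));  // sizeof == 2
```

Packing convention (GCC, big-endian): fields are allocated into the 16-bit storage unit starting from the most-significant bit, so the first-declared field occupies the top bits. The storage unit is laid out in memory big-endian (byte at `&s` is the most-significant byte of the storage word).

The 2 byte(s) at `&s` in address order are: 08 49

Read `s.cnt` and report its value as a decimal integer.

[0]=0x08 [1]=0x49 (big-endian) → word 0x0849
tag:5 @ bit 11 → (0x0849>>11)&0x1f = 0x1
addr_hi:1 @ bit 10 → (0x0849>>10)&0x1 = 0x0
cnt:5 @ bit 5 → (0x0849>>5)&0x1f = 0x2  ←
prio:3 @ bit 2 → (0x0849>>2)&0x7 = 0x2
flags:2 @ bit 0 → (0x0849>>0)&0x3 = 0x1
cnt signed 5b, MSB=0: value = 2

2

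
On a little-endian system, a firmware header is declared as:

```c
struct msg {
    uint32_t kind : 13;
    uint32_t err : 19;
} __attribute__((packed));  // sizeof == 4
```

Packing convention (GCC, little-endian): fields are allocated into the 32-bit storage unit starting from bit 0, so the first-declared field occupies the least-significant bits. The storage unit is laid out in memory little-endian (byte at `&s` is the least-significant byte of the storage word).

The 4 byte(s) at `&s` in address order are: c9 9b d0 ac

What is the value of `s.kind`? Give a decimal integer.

7113

[0]=0xc9 [1]=0x9b [2]=0xd0 [3]=0xac (little-endian) → word 0xacd09bc9
kind:13 @ bit 0 → (0xacd09bc9>>0)&0x1fff = 0x1bc9  ←
err:19 @ bit 13 → (0xacd09bc9>>13)&0x7ffff = 0x56684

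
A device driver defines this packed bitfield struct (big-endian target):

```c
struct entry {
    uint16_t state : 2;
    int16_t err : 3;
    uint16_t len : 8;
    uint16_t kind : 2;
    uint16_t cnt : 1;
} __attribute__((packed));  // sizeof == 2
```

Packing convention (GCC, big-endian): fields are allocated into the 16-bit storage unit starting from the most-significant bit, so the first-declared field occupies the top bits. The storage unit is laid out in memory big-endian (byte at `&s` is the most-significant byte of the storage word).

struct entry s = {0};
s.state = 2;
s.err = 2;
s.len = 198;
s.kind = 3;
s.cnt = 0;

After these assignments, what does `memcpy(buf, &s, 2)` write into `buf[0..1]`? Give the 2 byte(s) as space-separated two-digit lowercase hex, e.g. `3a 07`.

state:2 = 2 → 0x2 << 14 → word 0x8000
err:3 = 2 → 0x2 << 11 → word 0x9000
len:8 = 198 → 0xc6 << 3 → word 0x9630
kind:2 = 3 → 0x3 << 1 → word 0x9636
cnt:1 = 0 → 0x0 << 0 → word 0x9636
word = 0x9636 → big-endian bytes:
  [0]=0x96  [1]=0x36

96 36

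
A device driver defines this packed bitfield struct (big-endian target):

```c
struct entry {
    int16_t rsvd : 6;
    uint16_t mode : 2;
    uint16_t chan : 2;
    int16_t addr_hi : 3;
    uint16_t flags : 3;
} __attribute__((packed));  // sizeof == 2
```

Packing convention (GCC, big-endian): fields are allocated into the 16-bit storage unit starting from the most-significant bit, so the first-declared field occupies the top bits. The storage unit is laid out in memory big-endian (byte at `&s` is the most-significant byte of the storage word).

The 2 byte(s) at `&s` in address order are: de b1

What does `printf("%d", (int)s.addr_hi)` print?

[0]=0xde [1]=0xb1 (big-endian) → word 0xdeb1
rsvd:6 @ bit 10 → (0xdeb1>>10)&0x3f = 0x37
mode:2 @ bit 8 → (0xdeb1>>8)&0x3 = 0x2
chan:2 @ bit 6 → (0xdeb1>>6)&0x3 = 0x2
addr_hi:3 @ bit 3 → (0xdeb1>>3)&0x7 = 0x6  ←
flags:3 @ bit 0 → (0xdeb1>>0)&0x7 = 0x1
addr_hi signed 3b, MSB=1: 6 - 8 = -2

-2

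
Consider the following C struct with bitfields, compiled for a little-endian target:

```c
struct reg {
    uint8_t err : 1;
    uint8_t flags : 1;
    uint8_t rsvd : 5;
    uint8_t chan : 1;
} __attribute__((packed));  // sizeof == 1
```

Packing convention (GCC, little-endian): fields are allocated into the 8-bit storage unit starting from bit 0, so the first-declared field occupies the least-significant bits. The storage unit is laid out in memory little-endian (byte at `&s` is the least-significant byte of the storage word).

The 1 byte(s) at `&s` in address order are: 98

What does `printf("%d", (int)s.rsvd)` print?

6

[0]=0x98 (little-endian) → word 0x98
err [0+:1] = (word>>0) & 0x1 = 0
flags [1+:1] = (word>>1) & 0x1 = 0
rsvd [2+:5] = (word>>2) & 0x1f = 6  ←
chan [7+:1] = (word>>7) & 0x1 = 1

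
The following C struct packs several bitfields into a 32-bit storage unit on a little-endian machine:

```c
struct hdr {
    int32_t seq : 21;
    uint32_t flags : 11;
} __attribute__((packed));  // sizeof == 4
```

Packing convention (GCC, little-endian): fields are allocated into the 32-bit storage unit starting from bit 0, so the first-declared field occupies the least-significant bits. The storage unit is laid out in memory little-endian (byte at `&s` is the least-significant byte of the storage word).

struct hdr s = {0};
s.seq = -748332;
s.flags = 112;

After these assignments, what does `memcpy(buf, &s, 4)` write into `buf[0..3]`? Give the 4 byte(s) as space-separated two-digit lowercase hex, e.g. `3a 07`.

seq:21 = -748332 → 0x1494d4 << 0 → word 0x001494d4
flags:11 = 112 → 0x70 << 21 → word 0x0e1494d4
word = 0x0e1494d4 → little-endian bytes:
  [0]=0xd4  [1]=0x94  [2]=0x14  [3]=0x0e

d4 94 14 0e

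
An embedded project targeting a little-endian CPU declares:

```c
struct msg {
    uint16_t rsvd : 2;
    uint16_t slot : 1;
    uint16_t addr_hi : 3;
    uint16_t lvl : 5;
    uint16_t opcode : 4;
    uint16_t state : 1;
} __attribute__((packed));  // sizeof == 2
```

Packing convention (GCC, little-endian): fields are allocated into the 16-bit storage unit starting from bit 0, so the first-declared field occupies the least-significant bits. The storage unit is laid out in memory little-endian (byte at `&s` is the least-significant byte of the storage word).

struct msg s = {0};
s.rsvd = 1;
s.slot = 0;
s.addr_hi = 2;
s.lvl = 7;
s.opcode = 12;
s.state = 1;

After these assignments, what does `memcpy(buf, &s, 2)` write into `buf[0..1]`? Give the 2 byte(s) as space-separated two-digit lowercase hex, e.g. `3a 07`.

d1 e1

rsvd:2 = 1 → 0x1 << 0 → word 0x0001
slot:1 = 0 → 0x0 << 2 → word 0x0001
addr_hi:3 = 2 → 0x2 << 3 → word 0x0011
lvl:5 = 7 → 0x7 << 6 → word 0x01d1
opcode:4 = 12 → 0xc << 11 → word 0x61d1
state:1 = 1 → 0x1 << 15 → word 0xe1d1
word = 0xe1d1 → little-endian bytes:
  [0]=0xd1  [1]=0xe1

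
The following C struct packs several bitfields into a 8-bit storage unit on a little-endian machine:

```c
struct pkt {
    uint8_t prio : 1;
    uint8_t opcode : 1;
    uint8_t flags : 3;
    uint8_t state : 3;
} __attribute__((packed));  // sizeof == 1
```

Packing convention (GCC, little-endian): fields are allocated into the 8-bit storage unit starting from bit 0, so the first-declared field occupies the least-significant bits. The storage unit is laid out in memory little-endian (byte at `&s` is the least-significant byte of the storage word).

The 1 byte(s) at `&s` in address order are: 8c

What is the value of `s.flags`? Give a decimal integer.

[0]=0x8c (little-endian) → word 0x8c
prio:1 @ bit 0 → (0x8c>>0)&0x1 = 0x0
opcode:1 @ bit 1 → (0x8c>>1)&0x1 = 0x0
flags:3 @ bit 2 → (0x8c>>2)&0x7 = 0x3  ←
state:3 @ bit 5 → (0x8c>>5)&0x7 = 0x4

3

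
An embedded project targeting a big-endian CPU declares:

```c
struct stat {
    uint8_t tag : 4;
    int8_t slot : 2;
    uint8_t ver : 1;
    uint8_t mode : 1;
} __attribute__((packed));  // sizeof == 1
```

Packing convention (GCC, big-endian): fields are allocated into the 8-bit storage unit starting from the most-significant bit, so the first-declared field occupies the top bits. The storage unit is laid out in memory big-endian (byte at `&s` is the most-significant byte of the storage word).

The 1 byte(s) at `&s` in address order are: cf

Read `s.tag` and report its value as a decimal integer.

12

[0]=0xcf (big-endian) → word 0xcf
tag [4+:4] = (word>>4) & 0xf = 12  ←
slot [2+:2] = (word>>2) & 0x3 = 3
ver [1+:1] = (word>>1) & 0x1 = 1
mode [0+:1] = (word>>0) & 0x1 = 1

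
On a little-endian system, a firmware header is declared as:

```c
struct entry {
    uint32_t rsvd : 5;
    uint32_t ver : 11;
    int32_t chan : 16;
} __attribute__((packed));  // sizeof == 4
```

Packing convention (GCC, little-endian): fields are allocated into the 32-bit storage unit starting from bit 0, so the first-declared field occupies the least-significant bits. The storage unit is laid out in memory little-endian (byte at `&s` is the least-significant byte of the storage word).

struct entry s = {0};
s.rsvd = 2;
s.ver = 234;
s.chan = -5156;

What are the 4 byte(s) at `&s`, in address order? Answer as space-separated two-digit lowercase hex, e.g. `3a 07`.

rsvd (5b) val=2 bits=0x2 at bit 0: 0x00000002
ver (11b) val=234 bits=0xea at bit 5: 0x00001d42
chan (16b) val=-5156 bits=0xebdc at bit 16: 0xebdc1d42
word = 0xebdc1d42 → little-endian bytes:
  [0]=0x42  [1]=0x1d  [2]=0xdc  [3]=0xeb

42 1d dc eb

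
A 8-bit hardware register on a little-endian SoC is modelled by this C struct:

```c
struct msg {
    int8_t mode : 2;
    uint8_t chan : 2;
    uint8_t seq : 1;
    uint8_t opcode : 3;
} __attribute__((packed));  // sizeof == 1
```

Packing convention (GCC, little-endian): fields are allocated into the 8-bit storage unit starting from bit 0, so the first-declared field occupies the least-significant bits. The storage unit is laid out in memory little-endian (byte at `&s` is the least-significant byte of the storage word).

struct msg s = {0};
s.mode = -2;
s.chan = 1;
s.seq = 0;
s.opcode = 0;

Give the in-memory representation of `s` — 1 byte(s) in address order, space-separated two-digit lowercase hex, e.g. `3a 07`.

[0+:2] mode=-2 & 0x3 = 0x2; word=0x02
[2+:2] chan=1 & 0x3 = 0x1; word=0x06
[4+:1] seq=0 & 0x1 = 0x0; word=0x06
[5+:3] opcode=0 & 0x7 = 0x0; word=0x06
word = 0x06 → little-endian bytes:
  [0]=0x06

06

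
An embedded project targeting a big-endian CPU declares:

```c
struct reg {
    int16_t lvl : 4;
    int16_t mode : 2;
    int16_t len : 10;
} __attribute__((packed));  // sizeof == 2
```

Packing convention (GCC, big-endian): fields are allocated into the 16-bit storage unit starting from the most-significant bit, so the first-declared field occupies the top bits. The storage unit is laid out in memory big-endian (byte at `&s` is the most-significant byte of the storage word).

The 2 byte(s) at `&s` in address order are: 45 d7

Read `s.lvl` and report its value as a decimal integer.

[0]=0x45 [1]=0xd7 (big-endian) → word 0x45d7
lvl:4 @ bit 12 → (0x45d7>>12)&0xf = 0x4  ←
mode:2 @ bit 10 → (0x45d7>>10)&0x3 = 0x1
len:10 @ bit 0 → (0x45d7>>0)&0x3ff = 0x1d7
lvl signed 4b, MSB=0: value = 4

4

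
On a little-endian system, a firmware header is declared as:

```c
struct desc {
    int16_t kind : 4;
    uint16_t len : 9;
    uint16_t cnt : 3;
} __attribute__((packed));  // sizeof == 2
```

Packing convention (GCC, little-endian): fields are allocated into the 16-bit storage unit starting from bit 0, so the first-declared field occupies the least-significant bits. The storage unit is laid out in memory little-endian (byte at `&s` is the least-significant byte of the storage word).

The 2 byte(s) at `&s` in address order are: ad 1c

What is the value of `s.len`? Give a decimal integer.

[0]=0xad [1]=0x1c (little-endian) → word 0x1cad
kind:4 @ bit 0 → (0x1cad>>0)&0xf = 0xd
len:9 @ bit 4 → (0x1cad>>4)&0x1ff = 0x1ca  ←
cnt:3 @ bit 13 → (0x1cad>>13)&0x7 = 0x0

458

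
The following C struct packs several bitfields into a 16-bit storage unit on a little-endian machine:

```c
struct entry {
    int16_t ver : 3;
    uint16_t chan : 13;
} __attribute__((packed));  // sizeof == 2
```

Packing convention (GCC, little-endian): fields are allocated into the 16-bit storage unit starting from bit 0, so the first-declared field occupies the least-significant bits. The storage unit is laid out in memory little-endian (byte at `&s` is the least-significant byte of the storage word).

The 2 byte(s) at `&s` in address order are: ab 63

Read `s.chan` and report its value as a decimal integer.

[0]=0xab [1]=0x63 (little-endian) → word 0x63ab
ver [0+:3] = (word>>0) & 0x7 = 3
chan [3+:13] = (word>>3) & 0x1fff = 3189  ←

3189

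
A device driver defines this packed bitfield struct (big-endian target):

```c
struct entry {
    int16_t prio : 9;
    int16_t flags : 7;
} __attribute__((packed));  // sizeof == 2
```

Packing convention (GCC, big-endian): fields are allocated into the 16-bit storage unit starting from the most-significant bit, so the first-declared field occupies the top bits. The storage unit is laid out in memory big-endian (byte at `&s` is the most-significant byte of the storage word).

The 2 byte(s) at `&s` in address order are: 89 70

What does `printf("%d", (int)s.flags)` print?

[0]=0x89 [1]=0x70 (big-endian) → word 0x8970
prio:9 @ bit 7 → (0x8970>>7)&0x1ff = 0x112
flags:7 @ bit 0 → (0x8970>>0)&0x7f = 0x70  ←
flags signed 7b, MSB=1: 112 - 128 = -16

-16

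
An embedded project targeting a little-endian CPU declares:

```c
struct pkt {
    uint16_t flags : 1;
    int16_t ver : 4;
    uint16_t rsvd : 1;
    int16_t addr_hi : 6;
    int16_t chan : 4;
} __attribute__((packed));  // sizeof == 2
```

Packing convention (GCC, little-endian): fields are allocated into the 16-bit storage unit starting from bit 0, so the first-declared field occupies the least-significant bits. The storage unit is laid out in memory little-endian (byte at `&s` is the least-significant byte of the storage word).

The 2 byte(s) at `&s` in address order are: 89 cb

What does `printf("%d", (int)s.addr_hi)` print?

[0]=0x89 [1]=0xcb (little-endian) → word 0xcb89
flags:1 @ bit 0 → (0xcb89>>0)&0x1 = 0x1
ver:4 @ bit 1 → (0xcb89>>1)&0xf = 0x4
rsvd:1 @ bit 5 → (0xcb89>>5)&0x1 = 0x0
addr_hi:6 @ bit 6 → (0xcb89>>6)&0x3f = 0x2e  ←
chan:4 @ bit 12 → (0xcb89>>12)&0xf = 0xc
addr_hi signed 6b, MSB=1: 46 - 64 = -18

-18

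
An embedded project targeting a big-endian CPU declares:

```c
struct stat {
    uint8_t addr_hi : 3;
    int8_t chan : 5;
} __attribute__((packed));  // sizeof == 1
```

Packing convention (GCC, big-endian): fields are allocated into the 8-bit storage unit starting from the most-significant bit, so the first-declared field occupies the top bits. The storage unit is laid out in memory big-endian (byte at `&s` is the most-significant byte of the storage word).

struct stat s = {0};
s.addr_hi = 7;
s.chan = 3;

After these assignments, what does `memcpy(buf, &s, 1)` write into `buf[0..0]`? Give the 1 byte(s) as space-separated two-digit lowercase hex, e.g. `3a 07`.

e3

[5+:3] addr_hi=7 & 0x7 = 0x7; word=0xe0
[0+:5] chan=3 & 0x1f = 0x3; word=0xe3
word = 0xe3 → big-endian bytes:
  [0]=0xe3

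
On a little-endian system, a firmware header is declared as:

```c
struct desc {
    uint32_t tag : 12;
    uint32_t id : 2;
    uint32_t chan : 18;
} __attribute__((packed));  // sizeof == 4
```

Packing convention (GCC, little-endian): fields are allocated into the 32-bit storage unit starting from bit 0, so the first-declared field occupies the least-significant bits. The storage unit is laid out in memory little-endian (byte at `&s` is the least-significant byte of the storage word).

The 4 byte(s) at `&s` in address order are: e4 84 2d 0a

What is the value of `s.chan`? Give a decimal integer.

[0]=0xe4 [1]=0x84 [2]=0x2d [3]=0x0a (little-endian) → word 0x0a2d84e4
tag:12 @ bit 0 → (0x0a2d84e4>>0)&0xfff = 0x4e4
id:2 @ bit 12 → (0x0a2d84e4>>12)&0x3 = 0x0
chan:18 @ bit 14 → (0x0a2d84e4>>14)&0x3ffff = 0x28b6  ←

10422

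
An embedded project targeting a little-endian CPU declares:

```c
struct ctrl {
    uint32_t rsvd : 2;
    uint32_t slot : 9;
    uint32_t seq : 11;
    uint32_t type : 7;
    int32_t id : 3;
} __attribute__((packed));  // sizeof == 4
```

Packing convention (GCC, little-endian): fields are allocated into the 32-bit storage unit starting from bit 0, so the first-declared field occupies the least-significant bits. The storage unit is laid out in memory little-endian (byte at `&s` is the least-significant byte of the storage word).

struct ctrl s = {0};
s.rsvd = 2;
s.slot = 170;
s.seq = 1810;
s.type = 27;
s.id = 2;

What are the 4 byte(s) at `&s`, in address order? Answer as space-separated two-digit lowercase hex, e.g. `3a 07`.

aa 92 f8 46

[0+:2] rsvd=2 & 0x3 = 0x2; word=0x00000002
[2+:9] slot=170 & 0x1ff = 0xaa; word=0x000002aa
[11+:11] seq=1810 & 0x7ff = 0x712; word=0x003892aa
[22+:7] type=27 & 0x7f = 0x1b; word=0x06f892aa
[29+:3] id=2 & 0x7 = 0x2; word=0x46f892aa
word = 0x46f892aa → little-endian bytes:
  [0]=0xaa  [1]=0x92  [2]=0xf8  [3]=0x46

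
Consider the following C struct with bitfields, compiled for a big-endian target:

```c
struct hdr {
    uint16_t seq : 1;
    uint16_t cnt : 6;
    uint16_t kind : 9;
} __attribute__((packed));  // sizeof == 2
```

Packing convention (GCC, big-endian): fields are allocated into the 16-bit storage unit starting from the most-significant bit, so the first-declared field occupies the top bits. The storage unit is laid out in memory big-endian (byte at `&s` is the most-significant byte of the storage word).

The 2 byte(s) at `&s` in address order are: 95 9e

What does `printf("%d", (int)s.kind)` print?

414

[0]=0x95 [1]=0x9e (big-endian) → word 0x959e
seq [15+:1] = (word>>15) & 0x1 = 1
cnt [9+:6] = (word>>9) & 0x3f = 10
kind [0+:9] = (word>>0) & 0x1ff = 414  ←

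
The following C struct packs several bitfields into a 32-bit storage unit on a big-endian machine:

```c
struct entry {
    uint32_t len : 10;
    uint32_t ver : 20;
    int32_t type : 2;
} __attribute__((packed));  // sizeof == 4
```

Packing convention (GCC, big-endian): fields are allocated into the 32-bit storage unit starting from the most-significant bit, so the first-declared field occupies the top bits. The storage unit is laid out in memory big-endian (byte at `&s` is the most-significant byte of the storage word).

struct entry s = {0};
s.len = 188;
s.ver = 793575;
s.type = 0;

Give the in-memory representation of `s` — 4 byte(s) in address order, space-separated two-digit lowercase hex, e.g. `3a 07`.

len:10 = 188 → 0xbc << 22 → word 0x2f000000
ver:20 = 793575 → 0xc1be7 << 2 → word 0x2f306f9c
type:2 = 0 → 0x0 << 0 → word 0x2f306f9c
word = 0x2f306f9c → big-endian bytes:
  [0]=0x2f  [1]=0x30  [2]=0x6f  [3]=0x9c

2f 30 6f 9c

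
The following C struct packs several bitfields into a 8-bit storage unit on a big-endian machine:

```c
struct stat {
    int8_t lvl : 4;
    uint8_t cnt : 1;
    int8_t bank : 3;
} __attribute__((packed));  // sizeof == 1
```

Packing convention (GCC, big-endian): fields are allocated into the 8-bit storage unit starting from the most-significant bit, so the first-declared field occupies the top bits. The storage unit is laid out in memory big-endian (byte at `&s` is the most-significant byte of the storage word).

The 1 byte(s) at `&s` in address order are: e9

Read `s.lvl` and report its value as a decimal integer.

-2

[0]=0xe9 (big-endian) → word 0xe9
lvl:4 @ bit 4 → (0xe9>>4)&0xf = 0xe  ←
cnt:1 @ bit 3 → (0xe9>>3)&0x1 = 0x1
bank:3 @ bit 0 → (0xe9>>0)&0x7 = 0x1
lvl signed 4b, MSB=1: 14 - 16 = -2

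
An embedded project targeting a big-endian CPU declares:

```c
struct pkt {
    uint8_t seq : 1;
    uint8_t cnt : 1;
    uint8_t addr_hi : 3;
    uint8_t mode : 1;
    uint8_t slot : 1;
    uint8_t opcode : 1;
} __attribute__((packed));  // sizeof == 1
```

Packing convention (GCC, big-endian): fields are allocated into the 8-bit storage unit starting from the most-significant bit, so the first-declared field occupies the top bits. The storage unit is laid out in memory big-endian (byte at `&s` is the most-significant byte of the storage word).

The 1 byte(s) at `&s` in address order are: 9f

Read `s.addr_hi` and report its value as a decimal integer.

3

[0]=0x9f (big-endian) → word 0x9f
seq:1 @ bit 7 → (0x9f>>7)&0x1 = 0x1
cnt:1 @ bit 6 → (0x9f>>6)&0x1 = 0x0
addr_hi:3 @ bit 3 → (0x9f>>3)&0x7 = 0x3  ←
mode:1 @ bit 2 → (0x9f>>2)&0x1 = 0x1
slot:1 @ bit 1 → (0x9f>>1)&0x1 = 0x1
opcode:1 @ bit 0 → (0x9f>>0)&0x1 = 0x1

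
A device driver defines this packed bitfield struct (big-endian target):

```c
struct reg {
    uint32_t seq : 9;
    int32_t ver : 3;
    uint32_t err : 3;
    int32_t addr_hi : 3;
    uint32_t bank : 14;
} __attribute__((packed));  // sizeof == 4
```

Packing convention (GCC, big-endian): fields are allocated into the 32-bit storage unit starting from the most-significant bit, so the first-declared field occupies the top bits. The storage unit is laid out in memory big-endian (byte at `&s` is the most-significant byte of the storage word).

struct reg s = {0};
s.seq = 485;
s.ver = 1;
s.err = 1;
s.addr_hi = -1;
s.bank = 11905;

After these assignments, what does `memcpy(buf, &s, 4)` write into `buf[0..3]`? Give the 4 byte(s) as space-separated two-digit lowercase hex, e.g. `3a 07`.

[23+:9] seq=485 & 0x1ff = 0x1e5; word=0xf2800000
[20+:3] ver=1 & 0x7 = 0x1; word=0xf2900000
[17+:3] err=1 & 0x7 = 0x1; word=0xf2920000
[14+:3] addr_hi=-1 & 0x7 = 0x7; word=0xf293c000
[0+:14] bank=11905 & 0x3fff = 0x2e81; word=0xf293ee81
word = 0xf293ee81 → big-endian bytes:
  [0]=0xf2  [1]=0x93  [2]=0xee  [3]=0x81

f2 93 ee 81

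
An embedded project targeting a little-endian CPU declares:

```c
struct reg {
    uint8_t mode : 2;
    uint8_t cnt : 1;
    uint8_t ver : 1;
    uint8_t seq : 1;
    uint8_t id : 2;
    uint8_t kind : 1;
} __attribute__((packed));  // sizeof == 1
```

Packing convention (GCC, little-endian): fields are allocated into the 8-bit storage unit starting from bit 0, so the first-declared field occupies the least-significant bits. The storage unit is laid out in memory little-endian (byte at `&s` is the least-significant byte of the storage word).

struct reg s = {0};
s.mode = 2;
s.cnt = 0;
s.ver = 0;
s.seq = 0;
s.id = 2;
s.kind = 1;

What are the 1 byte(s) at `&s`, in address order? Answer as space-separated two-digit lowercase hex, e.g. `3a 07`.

c2

mode (2b) val=2 bits=0x2 at bit 0: 0x02
cnt (1b) val=0 bits=0x0 at bit 2: 0x02
ver (1b) val=0 bits=0x0 at bit 3: 0x02
seq (1b) val=0 bits=0x0 at bit 4: 0x02
id (2b) val=2 bits=0x2 at bit 5: 0x42
kind (1b) val=1 bits=0x1 at bit 7: 0xc2
word = 0xc2 → little-endian bytes:
  [0]=0xc2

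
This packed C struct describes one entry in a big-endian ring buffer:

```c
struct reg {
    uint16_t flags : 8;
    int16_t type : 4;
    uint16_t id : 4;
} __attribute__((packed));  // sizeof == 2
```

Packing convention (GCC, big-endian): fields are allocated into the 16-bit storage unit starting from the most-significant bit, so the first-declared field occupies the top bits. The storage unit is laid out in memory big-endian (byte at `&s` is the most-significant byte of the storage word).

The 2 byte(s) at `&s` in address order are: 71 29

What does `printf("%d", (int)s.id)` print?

9

[0]=0x71 [1]=0x29 (big-endian) → word 0x7129
flags:8 @ bit 8 → (0x7129>>8)&0xff = 0x71
type:4 @ bit 4 → (0x7129>>4)&0xf = 0x2
id:4 @ bit 0 → (0x7129>>0)&0xf = 0x9  ←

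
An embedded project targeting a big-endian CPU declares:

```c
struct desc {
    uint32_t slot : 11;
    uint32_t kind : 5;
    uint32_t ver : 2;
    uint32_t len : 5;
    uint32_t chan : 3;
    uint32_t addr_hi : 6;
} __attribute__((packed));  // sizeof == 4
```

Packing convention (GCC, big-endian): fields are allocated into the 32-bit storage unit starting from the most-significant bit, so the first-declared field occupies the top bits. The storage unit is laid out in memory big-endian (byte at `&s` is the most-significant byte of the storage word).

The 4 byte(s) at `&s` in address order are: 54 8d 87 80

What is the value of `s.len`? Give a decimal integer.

[0]=0x54 [1]=0x8d [2]=0x87 [3]=0x80 (big-endian) → word 0x548d8780
slot:11 @ bit 21 → (0x548d8780>>21)&0x7ff = 0x2a4
kind:5 @ bit 16 → (0x548d8780>>16)&0x1f = 0xd
ver:2 @ bit 14 → (0x548d8780>>14)&0x3 = 0x2
len:5 @ bit 9 → (0x548d8780>>9)&0x1f = 0x3  ←
chan:3 @ bit 6 → (0x548d8780>>6)&0x7 = 0x6
addr_hi:6 @ bit 0 → (0x548d8780>>0)&0x3f = 0x0

3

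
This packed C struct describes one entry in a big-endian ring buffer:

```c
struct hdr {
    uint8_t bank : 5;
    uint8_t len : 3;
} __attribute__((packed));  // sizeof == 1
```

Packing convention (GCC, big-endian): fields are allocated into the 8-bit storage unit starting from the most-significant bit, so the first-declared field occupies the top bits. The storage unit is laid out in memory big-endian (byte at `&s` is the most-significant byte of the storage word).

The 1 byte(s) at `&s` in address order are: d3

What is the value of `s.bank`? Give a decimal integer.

26

[0]=0xd3 (big-endian) → word 0xd3
bank:5 @ bit 3 → (0xd3>>3)&0x1f = 0x1a  ←
len:3 @ bit 0 → (0xd3>>0)&0x7 = 0x3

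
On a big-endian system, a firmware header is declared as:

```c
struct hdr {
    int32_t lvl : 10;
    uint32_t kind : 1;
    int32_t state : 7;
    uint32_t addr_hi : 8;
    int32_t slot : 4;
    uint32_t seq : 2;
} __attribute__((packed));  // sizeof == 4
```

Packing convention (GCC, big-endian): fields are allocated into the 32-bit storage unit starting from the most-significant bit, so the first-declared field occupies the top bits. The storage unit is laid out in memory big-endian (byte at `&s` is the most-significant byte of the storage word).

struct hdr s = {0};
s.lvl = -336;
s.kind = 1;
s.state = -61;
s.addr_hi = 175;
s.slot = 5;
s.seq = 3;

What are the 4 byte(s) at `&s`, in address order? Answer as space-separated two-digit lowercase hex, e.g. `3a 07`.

ac 30 eb d7

lvl:10 = -336 → 0x2b0 << 22 → word 0xac000000
kind:1 = 1 → 0x1 << 21 → word 0xac200000
state:7 = -61 → 0x43 << 14 → word 0xac30c000
addr_hi:8 = 175 → 0xaf << 6 → word 0xac30ebc0
slot:4 = 5 → 0x5 << 2 → word 0xac30ebd4
seq:2 = 3 → 0x3 << 0 → word 0xac30ebd7
word = 0xac30ebd7 → big-endian bytes:
  [0]=0xac  [1]=0x30  [2]=0xeb  [3]=0xd7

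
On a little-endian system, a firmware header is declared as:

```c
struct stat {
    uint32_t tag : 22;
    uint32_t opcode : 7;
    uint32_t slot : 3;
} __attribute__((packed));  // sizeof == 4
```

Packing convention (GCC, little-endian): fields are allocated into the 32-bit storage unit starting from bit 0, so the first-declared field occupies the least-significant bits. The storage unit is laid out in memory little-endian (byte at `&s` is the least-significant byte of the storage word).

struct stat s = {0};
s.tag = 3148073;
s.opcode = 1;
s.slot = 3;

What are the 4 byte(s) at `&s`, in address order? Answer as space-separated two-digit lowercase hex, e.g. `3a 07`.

29 09 70 60

[0+:22] tag=3148073 & 0x3fffff = 0x300929; word=0x00300929
[22+:7] opcode=1 & 0x7f = 0x1; word=0x00700929
[29+:3] slot=3 & 0x7 = 0x3; word=0x60700929
word = 0x60700929 → little-endian bytes:
  [0]=0x29  [1]=0x09  [2]=0x70  [3]=0x60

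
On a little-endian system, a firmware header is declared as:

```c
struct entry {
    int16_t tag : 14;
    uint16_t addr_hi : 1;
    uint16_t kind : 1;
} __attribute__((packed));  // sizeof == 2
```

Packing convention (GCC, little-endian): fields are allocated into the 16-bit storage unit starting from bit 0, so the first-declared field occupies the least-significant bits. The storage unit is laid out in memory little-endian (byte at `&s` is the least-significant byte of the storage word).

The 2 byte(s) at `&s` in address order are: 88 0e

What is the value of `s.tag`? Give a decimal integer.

3720

[0]=0x88 [1]=0x0e (little-endian) → word 0x0e88
tag:14 @ bit 0 → (0x0e88>>0)&0x3fff = 0xe88  ←
addr_hi:1 @ bit 14 → (0x0e88>>14)&0x1 = 0x0
kind:1 @ bit 15 → (0x0e88>>15)&0x1 = 0x0
tag signed 14b, MSB=0: value = 3720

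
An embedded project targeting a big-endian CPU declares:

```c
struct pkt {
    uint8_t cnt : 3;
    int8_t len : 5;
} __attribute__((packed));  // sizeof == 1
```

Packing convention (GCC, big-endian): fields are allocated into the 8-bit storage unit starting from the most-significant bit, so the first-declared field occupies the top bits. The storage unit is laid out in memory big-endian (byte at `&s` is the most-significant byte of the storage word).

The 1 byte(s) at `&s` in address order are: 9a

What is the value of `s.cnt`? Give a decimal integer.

4

[0]=0x9a (big-endian) → word 0x9a
cnt:3 @ bit 5 → (0x9a>>5)&0x7 = 0x4  ←
len:5 @ bit 0 → (0x9a>>0)&0x1f = 0x1a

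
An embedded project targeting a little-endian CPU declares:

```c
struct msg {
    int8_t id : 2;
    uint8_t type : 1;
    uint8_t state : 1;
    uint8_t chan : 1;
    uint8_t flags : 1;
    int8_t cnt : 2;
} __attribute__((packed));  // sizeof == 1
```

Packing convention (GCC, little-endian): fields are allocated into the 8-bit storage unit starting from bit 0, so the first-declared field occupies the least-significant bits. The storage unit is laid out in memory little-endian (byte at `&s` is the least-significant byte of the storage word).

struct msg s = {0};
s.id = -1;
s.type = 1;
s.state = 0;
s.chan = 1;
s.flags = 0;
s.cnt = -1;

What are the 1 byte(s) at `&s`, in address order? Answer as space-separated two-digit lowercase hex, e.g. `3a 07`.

d7

id (2b) val=-1 bits=0x3 at bit 0: 0x03
type (1b) val=1 bits=0x1 at bit 2: 0x07
state (1b) val=0 bits=0x0 at bit 3: 0x07
chan (1b) val=1 bits=0x1 at bit 4: 0x17
flags (1b) val=0 bits=0x0 at bit 5: 0x17
cnt (2b) val=-1 bits=0x3 at bit 6: 0xd7
word = 0xd7 → little-endian bytes:
  [0]=0xd7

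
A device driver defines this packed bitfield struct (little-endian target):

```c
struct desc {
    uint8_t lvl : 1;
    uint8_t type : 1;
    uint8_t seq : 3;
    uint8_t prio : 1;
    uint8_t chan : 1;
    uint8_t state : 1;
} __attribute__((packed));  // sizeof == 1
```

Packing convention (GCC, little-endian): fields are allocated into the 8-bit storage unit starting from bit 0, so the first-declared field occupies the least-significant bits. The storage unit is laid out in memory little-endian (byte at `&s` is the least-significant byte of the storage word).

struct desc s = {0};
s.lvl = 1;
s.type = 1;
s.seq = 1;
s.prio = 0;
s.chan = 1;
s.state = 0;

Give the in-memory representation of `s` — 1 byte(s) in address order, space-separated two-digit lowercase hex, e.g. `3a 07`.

lvl:1 = 1 → 0x1 << 0 → word 0x01
type:1 = 1 → 0x1 << 1 → word 0x03
seq:3 = 1 → 0x1 << 2 → word 0x07
prio:1 = 0 → 0x0 << 5 → word 0x07
chan:1 = 1 → 0x1 << 6 → word 0x47
state:1 = 0 → 0x0 << 7 → word 0x47
word = 0x47 → little-endian bytes:
  [0]=0x47

47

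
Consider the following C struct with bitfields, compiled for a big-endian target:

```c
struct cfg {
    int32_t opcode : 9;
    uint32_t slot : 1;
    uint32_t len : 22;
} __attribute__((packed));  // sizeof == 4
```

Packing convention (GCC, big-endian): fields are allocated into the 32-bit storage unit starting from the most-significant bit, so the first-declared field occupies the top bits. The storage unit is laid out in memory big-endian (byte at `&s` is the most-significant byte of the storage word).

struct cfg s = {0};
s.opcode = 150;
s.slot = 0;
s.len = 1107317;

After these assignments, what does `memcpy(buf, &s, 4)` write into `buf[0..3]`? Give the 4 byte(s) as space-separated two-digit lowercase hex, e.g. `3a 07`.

opcode:9 = 150 → 0x96 << 23 → word 0x4b000000
slot:1 = 0 → 0x0 << 22 → word 0x4b000000
len:22 = 1107317 → 0x10e575 << 0 → word 0x4b10e575
word = 0x4b10e575 → big-endian bytes:
  [0]=0x4b  [1]=0x10  [2]=0xe5  [3]=0x75

4b 10 e5 75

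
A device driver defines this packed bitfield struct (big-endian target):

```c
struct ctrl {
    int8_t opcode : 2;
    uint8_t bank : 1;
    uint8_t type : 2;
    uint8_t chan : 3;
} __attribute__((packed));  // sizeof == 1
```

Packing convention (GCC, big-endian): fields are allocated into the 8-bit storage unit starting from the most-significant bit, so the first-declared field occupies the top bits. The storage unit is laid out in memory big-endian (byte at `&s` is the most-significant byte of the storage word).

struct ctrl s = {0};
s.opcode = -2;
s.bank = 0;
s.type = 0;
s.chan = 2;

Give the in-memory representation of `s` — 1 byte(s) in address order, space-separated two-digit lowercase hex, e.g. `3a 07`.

opcode:2 = -2 → 0x2 << 6 → word 0x80
bank:1 = 0 → 0x0 << 5 → word 0x80
type:2 = 0 → 0x0 << 3 → word 0x80
chan:3 = 2 → 0x2 << 0 → word 0x82
word = 0x82 → big-endian bytes:
  [0]=0x82

82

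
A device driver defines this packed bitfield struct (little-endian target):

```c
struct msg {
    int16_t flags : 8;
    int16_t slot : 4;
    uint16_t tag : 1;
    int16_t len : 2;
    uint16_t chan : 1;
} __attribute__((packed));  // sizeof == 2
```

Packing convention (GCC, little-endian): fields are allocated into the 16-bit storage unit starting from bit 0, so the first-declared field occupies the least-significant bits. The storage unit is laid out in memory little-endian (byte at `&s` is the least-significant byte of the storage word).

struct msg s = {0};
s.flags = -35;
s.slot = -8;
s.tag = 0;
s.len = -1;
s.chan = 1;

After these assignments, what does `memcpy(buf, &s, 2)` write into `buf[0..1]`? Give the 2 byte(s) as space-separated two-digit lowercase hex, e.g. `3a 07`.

dd e8

flags (8b) val=-35 bits=0xdd at bit 0: 0x00dd
slot (4b) val=-8 bits=0x8 at bit 8: 0x08dd
tag (1b) val=0 bits=0x0 at bit 12: 0x08dd
len (2b) val=-1 bits=0x3 at bit 13: 0x68dd
chan (1b) val=1 bits=0x1 at bit 15: 0xe8dd
word = 0xe8dd → little-endian bytes:
  [0]=0xdd  [1]=0xe8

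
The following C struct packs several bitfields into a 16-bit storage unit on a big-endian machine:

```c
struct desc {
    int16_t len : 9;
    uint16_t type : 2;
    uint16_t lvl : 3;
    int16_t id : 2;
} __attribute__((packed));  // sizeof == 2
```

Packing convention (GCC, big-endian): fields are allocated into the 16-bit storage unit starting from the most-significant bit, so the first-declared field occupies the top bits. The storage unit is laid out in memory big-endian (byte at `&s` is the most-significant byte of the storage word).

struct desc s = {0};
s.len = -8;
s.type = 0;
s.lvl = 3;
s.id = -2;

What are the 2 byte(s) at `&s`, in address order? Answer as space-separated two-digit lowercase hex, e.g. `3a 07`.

fc 0e

len:9 = -8 → 0x1f8 << 7 → word 0xfc00
type:2 = 0 → 0x0 << 5 → word 0xfc00
lvl:3 = 3 → 0x3 << 2 → word 0xfc0c
id:2 = -2 → 0x2 << 0 → word 0xfc0e
word = 0xfc0e → big-endian bytes:
  [0]=0xfc  [1]=0x0e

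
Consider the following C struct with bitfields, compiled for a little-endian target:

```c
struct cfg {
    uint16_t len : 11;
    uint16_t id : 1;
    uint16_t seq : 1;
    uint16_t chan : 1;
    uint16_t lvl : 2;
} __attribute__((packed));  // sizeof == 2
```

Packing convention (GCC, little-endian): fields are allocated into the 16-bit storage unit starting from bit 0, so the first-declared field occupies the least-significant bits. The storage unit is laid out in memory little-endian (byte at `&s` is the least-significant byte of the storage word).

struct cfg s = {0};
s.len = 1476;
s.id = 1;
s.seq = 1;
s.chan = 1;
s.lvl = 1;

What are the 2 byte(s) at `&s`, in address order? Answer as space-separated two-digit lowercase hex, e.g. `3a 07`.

[0+:11] len=1476 & 0x7ff = 0x5c4; word=0x05c4
[11+:1] id=1 & 0x1 = 0x1; word=0x0dc4
[12+:1] seq=1 & 0x1 = 0x1; word=0x1dc4
[13+:1] chan=1 & 0x1 = 0x1; word=0x3dc4
[14+:2] lvl=1 & 0x3 = 0x1; word=0x7dc4
word = 0x7dc4 → little-endian bytes:
  [0]=0xc4  [1]=0x7d

c4 7d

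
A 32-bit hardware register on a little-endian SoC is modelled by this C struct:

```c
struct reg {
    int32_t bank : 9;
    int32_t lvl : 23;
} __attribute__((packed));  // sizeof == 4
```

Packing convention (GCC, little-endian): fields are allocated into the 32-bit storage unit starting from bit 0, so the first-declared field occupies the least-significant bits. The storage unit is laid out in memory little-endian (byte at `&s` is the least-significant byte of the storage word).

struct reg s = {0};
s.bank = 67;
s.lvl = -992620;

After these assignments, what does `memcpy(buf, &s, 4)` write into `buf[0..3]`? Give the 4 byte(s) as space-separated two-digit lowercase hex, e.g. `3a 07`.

bank:9 = 67 → 0x43 << 0 → word 0x00000043
lvl:23 = -992620 → 0x70da94 << 9 → word 0xe1b52843
word = 0xe1b52843 → little-endian bytes:
  [0]=0x43  [1]=0x28  [2]=0xb5  [3]=0xe1

43 28 b5 e1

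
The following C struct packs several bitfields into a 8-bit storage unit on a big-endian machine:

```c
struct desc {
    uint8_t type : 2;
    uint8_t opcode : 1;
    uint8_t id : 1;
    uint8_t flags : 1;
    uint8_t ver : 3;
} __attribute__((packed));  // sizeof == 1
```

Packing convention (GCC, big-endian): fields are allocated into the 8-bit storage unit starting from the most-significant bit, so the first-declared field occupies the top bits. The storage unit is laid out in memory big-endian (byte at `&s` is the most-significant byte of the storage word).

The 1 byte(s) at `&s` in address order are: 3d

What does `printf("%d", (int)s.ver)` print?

[0]=0x3d (big-endian) → word 0x3d
type [6+:2] = (word>>6) & 0x3 = 0
opcode [5+:1] = (word>>5) & 0x1 = 1
id [4+:1] = (word>>4) & 0x1 = 1
flags [3+:1] = (word>>3) & 0x1 = 1
ver [0+:3] = (word>>0) & 0x7 = 5  ←

5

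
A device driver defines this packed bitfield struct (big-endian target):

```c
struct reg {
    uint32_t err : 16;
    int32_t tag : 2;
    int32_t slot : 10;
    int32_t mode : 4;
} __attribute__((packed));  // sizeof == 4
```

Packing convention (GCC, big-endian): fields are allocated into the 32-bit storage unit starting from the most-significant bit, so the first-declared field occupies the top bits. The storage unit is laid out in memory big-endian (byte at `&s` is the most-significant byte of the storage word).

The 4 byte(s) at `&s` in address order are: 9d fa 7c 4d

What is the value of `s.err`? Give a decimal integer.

40442

[0]=0x9d [1]=0xfa [2]=0x7c [3]=0x4d (big-endian) → word 0x9dfa7c4d
err [16+:16] = (word>>16) & 0xffff = 40442  ←
tag [14+:2] = (word>>14) & 0x3 = 1
slot [4+:10] = (word>>4) & 0x3ff = 964
mode [0+:4] = (word>>0) & 0xf = 13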